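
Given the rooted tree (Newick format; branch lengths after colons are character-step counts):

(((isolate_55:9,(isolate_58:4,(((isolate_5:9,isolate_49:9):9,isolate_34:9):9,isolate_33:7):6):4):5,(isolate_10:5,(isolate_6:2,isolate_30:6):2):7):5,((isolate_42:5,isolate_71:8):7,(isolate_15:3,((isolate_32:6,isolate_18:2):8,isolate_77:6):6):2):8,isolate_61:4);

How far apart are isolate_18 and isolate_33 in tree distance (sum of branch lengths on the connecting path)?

The path runs isolate_18 → … → MRCA → … → isolate_33; the MRCA is the root of the tree.
Branch lengths along that path: 2 + 8 + 6 + 2 + 8 + 5 + 5 + 4 + 6 + 7 = 53.

53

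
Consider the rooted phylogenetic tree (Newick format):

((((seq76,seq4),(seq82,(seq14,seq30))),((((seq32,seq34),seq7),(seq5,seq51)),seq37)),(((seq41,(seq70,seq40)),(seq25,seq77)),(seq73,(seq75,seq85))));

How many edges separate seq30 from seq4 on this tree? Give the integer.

5

The MRCA of seq30 and seq4 is the node subtending ((seq76,seq4),(seq82,(seq14,seq30))).
From seq30 up to that node: 3 branches. From seq4 up to the same node: 2 branches. Total: 3 + 2 = 5.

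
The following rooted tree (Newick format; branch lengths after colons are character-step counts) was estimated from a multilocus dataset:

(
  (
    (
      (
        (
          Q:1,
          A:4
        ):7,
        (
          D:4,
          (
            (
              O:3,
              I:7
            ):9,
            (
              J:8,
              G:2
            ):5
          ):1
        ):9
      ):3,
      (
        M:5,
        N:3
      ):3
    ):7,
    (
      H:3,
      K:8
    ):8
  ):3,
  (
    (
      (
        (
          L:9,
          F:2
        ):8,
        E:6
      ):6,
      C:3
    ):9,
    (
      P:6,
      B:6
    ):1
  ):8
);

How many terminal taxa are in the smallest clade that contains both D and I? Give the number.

5

The MRCA of D and I is the node subtending (D,((O,I),(J,G))).
That clade contains 5 terminal taxa: D, G, I, J, O.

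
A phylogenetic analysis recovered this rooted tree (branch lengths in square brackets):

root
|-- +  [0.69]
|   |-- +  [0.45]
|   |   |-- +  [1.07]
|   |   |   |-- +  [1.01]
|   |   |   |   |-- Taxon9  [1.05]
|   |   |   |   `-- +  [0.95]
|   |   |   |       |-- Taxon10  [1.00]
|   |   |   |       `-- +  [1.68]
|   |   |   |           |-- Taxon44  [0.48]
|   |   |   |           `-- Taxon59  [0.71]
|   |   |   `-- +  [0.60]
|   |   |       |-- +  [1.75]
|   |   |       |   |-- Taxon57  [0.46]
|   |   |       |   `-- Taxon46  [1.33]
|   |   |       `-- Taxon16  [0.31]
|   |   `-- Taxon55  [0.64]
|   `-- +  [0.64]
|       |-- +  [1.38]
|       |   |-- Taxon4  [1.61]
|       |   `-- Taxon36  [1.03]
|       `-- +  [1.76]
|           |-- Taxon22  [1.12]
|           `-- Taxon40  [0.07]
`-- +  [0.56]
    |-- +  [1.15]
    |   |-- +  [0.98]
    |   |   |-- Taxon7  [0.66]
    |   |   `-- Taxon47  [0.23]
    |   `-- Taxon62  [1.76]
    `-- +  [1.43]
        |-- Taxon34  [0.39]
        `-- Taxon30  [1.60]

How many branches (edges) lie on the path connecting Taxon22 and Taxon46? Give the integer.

The MRCA of Taxon22 and Taxon46 is the node subtending ((((Taxon9,(Taxon10,(Taxon44,Taxon59))),((Taxon57,Taxon46),Taxon16)),Taxon55),((Taxon4,Taxon36),(Taxon22,Taxon40))).
From Taxon22 up to that node: 3 branches. From Taxon46 up to the same node: 5 branches. Total: 3 + 5 = 8.

8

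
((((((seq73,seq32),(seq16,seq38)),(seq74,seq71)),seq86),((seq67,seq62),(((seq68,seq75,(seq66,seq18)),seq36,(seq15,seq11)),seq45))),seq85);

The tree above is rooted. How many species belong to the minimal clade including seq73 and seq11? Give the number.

The MRCA of seq73 and seq11 is the node subtending (((((seq73,seq32),(seq16,seq38)),(seq74,seq71)),seq86),((seq67,seq62),(((seq68,seq75,(seq66,seq18)),seq36,(seq15,seq11)),seq45))).
That clade contains 17 terminal taxa: seq11, seq15, seq16, seq18, seq32, seq36, seq38, seq45, seq62, seq66, seq67, seq68, seq71, seq73, seq74, seq75, seq86.

17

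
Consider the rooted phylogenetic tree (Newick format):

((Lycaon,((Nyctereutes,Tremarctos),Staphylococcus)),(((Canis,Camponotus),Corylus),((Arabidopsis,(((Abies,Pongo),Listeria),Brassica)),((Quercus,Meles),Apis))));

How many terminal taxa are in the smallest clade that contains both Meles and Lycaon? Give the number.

15

The MRCA of Meles and Lycaon is the root, so the clade is the entire tree.
That clade contains 15 terminal taxa: Abies, Apis, Arabidopsis, Brassica, Camponotus, Canis, Corylus, Listeria, Lycaon, Meles, Nyctereutes, Pongo, Quercus, Staphylococcus, Tremarctos.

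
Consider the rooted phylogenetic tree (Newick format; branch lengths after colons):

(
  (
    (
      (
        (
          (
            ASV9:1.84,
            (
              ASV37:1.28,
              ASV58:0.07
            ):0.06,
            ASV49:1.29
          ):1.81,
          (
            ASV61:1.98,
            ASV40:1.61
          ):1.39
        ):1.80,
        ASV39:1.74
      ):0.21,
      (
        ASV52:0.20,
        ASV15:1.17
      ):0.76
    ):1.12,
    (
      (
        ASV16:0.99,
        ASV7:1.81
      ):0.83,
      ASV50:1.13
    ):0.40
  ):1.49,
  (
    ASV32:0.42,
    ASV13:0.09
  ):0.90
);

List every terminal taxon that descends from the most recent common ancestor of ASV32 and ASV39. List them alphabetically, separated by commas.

ASV13, ASV15, ASV16, ASV32, ASV37, ASV39, ASV40, ASV49, ASV50, ASV52, ASV58, ASV61, ASV7, ASV9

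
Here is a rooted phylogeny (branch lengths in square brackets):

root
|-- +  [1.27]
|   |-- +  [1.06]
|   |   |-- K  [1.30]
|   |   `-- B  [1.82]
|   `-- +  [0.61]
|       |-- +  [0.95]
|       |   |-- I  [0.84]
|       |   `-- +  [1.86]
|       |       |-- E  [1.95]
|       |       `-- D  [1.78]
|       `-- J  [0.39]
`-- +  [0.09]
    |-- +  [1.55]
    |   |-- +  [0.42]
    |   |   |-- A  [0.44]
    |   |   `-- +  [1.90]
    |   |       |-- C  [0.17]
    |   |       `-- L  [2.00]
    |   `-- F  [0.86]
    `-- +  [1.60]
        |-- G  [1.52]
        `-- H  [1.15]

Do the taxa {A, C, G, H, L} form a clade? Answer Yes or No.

The MRCA of the listed taxa subtends (((A,(C,L)),F),(G,H)).
That clade also contains F, which is not in the proposed group, so the group is not monophyletic.

No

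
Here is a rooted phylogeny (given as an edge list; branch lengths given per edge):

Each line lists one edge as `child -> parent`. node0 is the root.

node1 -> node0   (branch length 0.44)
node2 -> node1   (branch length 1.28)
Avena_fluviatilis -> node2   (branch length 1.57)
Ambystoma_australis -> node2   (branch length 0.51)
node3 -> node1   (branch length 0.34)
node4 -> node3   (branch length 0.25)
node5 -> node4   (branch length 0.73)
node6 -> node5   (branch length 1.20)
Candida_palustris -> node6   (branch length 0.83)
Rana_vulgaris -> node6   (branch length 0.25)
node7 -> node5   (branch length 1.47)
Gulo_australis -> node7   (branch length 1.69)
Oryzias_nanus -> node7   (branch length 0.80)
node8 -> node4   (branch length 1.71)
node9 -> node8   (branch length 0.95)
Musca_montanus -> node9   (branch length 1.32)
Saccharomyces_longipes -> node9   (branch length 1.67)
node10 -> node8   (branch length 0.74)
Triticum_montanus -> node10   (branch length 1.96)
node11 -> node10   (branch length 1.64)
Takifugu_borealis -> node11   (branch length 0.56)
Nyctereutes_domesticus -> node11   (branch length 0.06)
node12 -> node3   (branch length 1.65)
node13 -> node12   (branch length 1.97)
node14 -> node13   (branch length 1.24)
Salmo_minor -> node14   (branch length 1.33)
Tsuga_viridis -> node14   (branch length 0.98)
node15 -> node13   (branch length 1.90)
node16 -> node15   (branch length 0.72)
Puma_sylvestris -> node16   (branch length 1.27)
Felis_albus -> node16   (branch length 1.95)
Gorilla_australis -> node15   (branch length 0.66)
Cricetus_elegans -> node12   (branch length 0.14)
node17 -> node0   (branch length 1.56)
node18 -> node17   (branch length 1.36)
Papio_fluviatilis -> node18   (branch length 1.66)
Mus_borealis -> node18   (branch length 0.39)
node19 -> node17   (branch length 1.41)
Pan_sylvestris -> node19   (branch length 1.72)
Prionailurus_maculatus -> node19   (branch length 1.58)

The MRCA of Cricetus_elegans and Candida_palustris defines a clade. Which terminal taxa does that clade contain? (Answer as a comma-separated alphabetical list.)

Tracing Cricetus_elegans: it sits inside (((Salmo_minor,Tsuga_viridis),((Puma_sylvestris,Felis_albus),Gorilla_australis)),Cricetus_elegans).
Tracing Candida_palustris: it sits inside (Candida_palustris,Rana_vulgaris).
The smallest clade enclosing both is ((((Candida_palustris,Rana_vulgaris),(Gulo_australis,Oryzias_nanus)),((Musca_montanus,Saccharomyces_longipes),(Triticum_montanus,(Takifugu_borealis,Nyctereutes_domesticus)))),(((Salmo_minor,Tsuga_viridis),((Puma_sylvestris,Felis_albus),Gorilla_australis)),Cricetus_elegans)); the answer is its 15 terminal taxa in alphabetical order.

Candida_palustris, Cricetus_elegans, Felis_albus, Gorilla_australis, Gulo_australis, Musca_montanus, Nyctereutes_domesticus, Oryzias_nanus, Puma_sylvestris, Rana_vulgaris, Saccharomyces_longipes, Salmo_minor, Takifugu_borealis, Triticum_montanus, Tsuga_viridis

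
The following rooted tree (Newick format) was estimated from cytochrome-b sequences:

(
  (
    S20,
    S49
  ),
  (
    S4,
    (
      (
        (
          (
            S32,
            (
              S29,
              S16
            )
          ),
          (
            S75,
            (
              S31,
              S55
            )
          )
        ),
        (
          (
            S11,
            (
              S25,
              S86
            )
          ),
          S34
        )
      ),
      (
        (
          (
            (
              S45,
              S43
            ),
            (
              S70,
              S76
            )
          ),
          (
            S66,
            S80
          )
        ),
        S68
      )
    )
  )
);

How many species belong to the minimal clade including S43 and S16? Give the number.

The MRCA of S43 and S16 is the node subtending ((((S32,(S29,S16)),(S75,(S31,S55))),((S11,(S25,S86)),S34)),((((S45,S43),(S70,S76)),(S66,S80)),S68)).
That clade contains 17 terminal taxa: S11, S16, S25, S29, S31, S32, S34, S43, S45, S55, S66, S68, S70, S75, S76, S80, S86.

17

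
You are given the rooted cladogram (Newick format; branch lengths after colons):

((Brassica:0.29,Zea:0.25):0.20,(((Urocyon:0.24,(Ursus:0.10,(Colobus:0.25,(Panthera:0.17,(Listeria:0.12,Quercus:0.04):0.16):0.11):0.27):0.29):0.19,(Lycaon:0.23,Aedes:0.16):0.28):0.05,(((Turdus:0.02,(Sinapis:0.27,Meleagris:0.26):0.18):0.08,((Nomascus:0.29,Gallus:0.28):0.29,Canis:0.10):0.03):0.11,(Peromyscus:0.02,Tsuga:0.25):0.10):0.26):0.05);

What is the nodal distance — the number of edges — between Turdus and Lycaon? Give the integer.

7

The MRCA of Turdus and Lycaon is the node subtending (((Urocyon,(Ursus,(Colobus,(Panthera,(Listeria,Quercus))))),(Lycaon,Aedes)),(((Turdus,(Sinapis,Meleagris)),((Nomascus,Gallus),Canis)),(Peromyscus,Tsuga))).
From Turdus up to that node: 4 branches. From Lycaon up to the same node: 3 branches. Total: 4 + 3 = 7.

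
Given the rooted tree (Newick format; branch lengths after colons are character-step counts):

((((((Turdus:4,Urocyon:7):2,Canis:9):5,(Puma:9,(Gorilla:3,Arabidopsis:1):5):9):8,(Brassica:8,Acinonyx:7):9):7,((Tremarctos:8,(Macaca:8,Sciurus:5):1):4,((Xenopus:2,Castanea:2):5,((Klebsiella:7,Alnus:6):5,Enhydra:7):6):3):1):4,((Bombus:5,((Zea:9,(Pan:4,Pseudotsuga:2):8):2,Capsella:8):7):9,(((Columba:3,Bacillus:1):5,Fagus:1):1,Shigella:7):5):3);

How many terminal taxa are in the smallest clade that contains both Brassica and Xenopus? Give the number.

16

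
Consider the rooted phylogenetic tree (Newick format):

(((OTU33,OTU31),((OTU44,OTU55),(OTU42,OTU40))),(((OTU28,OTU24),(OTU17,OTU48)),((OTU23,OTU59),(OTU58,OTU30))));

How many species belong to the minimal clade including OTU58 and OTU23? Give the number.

4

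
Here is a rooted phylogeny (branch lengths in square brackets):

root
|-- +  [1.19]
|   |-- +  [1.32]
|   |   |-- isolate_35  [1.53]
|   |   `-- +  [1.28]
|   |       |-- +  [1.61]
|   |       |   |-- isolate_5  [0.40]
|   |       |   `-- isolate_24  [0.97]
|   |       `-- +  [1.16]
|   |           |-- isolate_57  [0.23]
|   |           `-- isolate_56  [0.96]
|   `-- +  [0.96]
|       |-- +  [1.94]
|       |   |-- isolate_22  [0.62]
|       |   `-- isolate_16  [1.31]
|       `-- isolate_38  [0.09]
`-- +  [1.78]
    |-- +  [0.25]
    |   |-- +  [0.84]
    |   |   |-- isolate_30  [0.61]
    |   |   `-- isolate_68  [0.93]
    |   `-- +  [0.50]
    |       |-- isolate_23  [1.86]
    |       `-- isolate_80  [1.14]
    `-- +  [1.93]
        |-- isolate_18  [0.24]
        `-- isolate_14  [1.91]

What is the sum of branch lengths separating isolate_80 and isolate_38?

5.91

The path runs isolate_80 → … → MRCA → … → isolate_38; the MRCA is the root of the tree.
Branch lengths along that path: 1.14 + 0.50 + 0.25 + 1.78 + 1.19 + 0.96 + 0.09 = 5.91.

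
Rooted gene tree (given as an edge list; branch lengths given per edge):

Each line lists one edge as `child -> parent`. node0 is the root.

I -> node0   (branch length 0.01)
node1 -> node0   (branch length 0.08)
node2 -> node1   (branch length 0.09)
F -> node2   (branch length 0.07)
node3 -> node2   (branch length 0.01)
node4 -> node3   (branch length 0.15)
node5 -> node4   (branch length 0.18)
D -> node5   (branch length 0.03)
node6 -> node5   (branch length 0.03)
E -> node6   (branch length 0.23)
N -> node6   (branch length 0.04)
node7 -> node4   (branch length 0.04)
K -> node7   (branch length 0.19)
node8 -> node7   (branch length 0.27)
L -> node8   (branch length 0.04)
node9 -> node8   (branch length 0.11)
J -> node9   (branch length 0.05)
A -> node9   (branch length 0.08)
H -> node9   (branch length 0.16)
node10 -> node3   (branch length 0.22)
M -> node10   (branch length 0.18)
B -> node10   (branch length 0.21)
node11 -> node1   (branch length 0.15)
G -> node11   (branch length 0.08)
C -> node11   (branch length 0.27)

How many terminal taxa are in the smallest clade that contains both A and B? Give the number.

The MRCA of A and B is the node subtending (((D,(E,N)),(K,(L,(J,A,H)))),(M,B)).
That clade contains 10 terminal taxa: A, B, D, E, H, J, K, L, M, N.

10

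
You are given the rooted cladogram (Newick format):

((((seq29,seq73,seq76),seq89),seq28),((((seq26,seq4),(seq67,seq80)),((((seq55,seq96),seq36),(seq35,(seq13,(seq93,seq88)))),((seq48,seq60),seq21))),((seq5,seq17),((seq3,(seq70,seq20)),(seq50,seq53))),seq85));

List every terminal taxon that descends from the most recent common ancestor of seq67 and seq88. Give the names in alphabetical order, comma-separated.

Tracing seq67: it sits inside (seq67,seq80).
Tracing seq88: it sits inside (seq93,seq88).
The smallest clade enclosing both is (((seq26,seq4),(seq67,seq80)),((((seq55,seq96),seq36),(seq35,(seq13,(seq93,seq88)))),((seq48,seq60),seq21))); the answer is its 14 terminal taxa in alphabetical order.

seq13, seq21, seq26, seq35, seq36, seq4, seq48, seq55, seq60, seq67, seq80, seq88, seq93, seq96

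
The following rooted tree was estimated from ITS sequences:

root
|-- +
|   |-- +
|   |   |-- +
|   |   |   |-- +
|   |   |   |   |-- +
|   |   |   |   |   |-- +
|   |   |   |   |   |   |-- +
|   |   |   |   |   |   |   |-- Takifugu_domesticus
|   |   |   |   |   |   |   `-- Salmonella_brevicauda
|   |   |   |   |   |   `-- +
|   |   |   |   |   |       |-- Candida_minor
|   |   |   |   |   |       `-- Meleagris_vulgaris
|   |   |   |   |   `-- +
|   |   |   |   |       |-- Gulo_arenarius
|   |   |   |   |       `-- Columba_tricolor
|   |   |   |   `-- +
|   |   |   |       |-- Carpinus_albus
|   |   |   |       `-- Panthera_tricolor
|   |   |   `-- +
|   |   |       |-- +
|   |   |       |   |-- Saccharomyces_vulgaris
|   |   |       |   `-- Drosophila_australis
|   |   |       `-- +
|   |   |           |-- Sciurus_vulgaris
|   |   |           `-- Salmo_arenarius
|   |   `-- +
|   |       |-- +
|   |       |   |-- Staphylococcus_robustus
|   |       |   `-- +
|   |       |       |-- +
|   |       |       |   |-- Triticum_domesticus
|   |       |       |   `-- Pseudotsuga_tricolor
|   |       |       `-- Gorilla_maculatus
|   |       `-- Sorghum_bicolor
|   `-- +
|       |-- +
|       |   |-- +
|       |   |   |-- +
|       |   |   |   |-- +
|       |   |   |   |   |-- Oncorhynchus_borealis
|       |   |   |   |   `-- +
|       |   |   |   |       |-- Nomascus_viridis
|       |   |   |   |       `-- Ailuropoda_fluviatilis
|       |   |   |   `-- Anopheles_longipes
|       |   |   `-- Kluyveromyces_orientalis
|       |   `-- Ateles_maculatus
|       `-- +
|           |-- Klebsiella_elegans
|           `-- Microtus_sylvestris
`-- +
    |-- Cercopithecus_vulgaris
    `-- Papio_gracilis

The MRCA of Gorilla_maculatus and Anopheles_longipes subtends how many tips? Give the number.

The MRCA of Gorilla_maculatus and Anopheles_longipes is the node subtending (((((((Takifugu_domesticus,Salmonella_brevicauda),(Candida_minor,Meleagris_vulgaris)),(Gulo_arenarius,Columba_tricolor)),(Carpinus_albus,Panthera_tricolor)),((Saccharomyces_vulgaris,Drosophila_australis),(Sciurus_vulgaris,Salmo_arenarius))),((Staphylococcus_robustus,((Triticum_domesticus,Pseudotsuga_tricolor),Gorilla_maculatus)),Sorghum_bicolor)),(((((Oncorhynchus_borealis,(Nomascus_viridis,Ailuropoda_fluviatilis)),Anopheles_longipes),Kluyveromyces_orientalis),Ateles_maculatus),(Klebsiella_elegans,Microtus_sylvestris))).
That clade contains 25 terminal taxa: Ailuropoda_fluviatilis, Anopheles_longipes, Ateles_maculatus, Candida_minor, Carpinus_albus, Columba_tricolor, Drosophila_australis, Gorilla_maculatus, Gulo_arenarius, Klebsiella_elegans, Kluyveromyces_orientalis, Meleagris_vulgaris, Microtus_sylvestris, Nomascus_viridis, Oncorhynchus_borealis, Panthera_tricolor, Pseudotsuga_tricolor, Saccharomyces_vulgaris, Salmo_arenarius, Salmonella_brevicauda, Sciurus_vulgaris, Sorghum_bicolor, Staphylococcus_robustus, Takifugu_domesticus, Triticum_domesticus.

25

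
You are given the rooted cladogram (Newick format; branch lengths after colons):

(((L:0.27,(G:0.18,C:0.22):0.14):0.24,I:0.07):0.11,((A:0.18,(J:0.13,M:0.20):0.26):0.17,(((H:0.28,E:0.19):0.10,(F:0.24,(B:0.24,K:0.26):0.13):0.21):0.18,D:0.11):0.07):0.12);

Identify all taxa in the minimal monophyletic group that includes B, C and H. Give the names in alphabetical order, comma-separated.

A, B, C, D, E, F, G, H, I, J, K, L, M

Tracing B: it sits inside (B,K).
Tracing C: it sits inside (G,C).
Tracing H: it sits inside (H,E).
The smallest clade enclosing all 3 is the whole tree (their MRCA is the root), so the answer is all 13 tips in alphabetical order.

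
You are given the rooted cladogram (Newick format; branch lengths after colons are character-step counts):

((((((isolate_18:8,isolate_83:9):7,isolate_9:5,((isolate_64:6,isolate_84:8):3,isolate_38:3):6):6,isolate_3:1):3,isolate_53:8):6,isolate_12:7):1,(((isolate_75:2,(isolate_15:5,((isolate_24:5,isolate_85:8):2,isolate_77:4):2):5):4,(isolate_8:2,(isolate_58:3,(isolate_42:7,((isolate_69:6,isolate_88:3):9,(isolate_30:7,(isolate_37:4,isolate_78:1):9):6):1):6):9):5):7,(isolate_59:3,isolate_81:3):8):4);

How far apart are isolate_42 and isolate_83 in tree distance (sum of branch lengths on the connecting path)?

70

The path runs isolate_42 → … → MRCA → … → isolate_83; the MRCA is the root of the tree.
Branch lengths along that path: 7 + 6 + 9 + 5 + 7 + 4 + 1 + 6 + 3 + 6 + 7 + 9 = 70.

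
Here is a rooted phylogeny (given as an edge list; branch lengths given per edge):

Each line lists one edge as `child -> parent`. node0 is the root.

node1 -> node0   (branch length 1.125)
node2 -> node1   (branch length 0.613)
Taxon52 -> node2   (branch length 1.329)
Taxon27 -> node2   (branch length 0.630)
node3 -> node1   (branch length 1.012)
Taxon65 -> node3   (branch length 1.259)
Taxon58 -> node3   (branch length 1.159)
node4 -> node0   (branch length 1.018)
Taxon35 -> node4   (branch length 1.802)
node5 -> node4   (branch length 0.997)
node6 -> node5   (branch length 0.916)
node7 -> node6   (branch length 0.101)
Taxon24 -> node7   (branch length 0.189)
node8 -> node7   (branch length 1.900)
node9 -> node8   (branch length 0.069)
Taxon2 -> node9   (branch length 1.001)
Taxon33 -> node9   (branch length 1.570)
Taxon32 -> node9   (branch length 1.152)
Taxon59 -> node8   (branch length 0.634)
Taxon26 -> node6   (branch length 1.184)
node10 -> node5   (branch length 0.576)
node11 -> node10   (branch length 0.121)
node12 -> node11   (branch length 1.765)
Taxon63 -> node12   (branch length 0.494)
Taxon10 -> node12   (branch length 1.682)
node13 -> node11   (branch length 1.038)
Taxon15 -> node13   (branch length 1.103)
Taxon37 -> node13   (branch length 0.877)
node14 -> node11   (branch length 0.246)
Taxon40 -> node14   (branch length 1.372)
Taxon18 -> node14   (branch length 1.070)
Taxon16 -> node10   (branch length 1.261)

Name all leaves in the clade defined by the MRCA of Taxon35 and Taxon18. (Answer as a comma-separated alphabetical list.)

Taxon10, Taxon15, Taxon16, Taxon18, Taxon2, Taxon24, Taxon26, Taxon32, Taxon33, Taxon35, Taxon37, Taxon40, Taxon59, Taxon63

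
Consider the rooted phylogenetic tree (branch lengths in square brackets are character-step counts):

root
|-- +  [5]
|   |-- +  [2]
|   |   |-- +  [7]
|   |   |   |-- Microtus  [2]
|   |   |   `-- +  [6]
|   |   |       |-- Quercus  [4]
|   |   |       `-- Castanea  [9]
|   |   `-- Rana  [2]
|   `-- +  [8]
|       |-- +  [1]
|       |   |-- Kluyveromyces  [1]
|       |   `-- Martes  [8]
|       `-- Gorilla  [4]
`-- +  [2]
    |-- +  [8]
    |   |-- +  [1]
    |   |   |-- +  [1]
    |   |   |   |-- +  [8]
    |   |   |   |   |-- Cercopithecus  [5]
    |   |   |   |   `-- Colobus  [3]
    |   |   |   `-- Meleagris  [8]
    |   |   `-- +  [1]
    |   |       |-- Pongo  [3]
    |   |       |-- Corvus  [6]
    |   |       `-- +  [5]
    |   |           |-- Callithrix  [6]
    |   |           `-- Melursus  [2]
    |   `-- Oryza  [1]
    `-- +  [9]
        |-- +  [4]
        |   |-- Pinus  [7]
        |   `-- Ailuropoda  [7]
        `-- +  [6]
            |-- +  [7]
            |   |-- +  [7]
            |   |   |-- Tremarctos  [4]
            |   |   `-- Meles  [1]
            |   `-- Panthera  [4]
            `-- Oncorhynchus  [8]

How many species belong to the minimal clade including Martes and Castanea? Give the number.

The MRCA of Martes and Castanea is the node subtending (((Microtus,(Quercus,Castanea)),Rana),((Kluyveromyces,Martes),Gorilla)).
That clade contains 7 terminal taxa: Castanea, Gorilla, Kluyveromyces, Martes, Microtus, Quercus, Rana.

7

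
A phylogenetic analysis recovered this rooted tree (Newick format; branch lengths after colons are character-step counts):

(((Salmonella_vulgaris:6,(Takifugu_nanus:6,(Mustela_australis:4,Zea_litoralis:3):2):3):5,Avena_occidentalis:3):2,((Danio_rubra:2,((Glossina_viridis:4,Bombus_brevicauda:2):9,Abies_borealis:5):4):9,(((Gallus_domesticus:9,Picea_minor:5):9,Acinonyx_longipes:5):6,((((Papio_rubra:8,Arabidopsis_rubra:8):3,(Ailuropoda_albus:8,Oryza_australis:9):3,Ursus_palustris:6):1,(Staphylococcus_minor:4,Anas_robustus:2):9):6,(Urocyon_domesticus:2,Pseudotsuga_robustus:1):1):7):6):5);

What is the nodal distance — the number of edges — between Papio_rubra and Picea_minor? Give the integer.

8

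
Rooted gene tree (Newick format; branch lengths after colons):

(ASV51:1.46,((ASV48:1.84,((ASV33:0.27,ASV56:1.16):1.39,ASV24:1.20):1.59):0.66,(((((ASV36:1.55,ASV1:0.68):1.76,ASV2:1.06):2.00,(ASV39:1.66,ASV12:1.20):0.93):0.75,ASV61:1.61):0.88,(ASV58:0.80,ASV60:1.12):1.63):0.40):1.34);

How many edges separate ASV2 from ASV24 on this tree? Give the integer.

8

The MRCA of ASV2 and ASV24 is the node subtending ((ASV48,((ASV33,ASV56),ASV24)),(((((ASV36,ASV1),ASV2),(ASV39,ASV12)),ASV61),(ASV58,ASV60))).
From ASV2 up to that node: 5 branches. From ASV24 up to the same node: 3 branches. Total: 5 + 3 = 8.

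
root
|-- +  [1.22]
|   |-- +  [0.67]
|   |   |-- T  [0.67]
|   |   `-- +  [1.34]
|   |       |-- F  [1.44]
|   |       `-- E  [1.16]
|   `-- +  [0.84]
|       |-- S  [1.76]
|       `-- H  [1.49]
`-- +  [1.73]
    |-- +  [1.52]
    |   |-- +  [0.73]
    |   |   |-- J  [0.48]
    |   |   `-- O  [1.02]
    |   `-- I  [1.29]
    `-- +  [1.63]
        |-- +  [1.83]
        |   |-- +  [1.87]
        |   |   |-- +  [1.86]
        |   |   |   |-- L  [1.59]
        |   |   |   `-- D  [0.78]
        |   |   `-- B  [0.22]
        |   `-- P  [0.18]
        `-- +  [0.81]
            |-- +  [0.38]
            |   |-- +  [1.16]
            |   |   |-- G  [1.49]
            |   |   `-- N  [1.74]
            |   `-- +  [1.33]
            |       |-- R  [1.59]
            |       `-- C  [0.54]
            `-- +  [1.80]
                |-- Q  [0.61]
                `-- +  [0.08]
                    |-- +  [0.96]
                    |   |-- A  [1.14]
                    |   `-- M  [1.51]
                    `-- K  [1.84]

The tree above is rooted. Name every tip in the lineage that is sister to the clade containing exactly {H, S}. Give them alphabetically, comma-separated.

The clade containing exactly {H, S} attaches to the tree at the node subtending ((T,(F,E)),(S,H)).
The other lineage descending from that same node — the sister group — is (T,(F,E)); its 3 tips in alphabetical order are the answer.

E, F, T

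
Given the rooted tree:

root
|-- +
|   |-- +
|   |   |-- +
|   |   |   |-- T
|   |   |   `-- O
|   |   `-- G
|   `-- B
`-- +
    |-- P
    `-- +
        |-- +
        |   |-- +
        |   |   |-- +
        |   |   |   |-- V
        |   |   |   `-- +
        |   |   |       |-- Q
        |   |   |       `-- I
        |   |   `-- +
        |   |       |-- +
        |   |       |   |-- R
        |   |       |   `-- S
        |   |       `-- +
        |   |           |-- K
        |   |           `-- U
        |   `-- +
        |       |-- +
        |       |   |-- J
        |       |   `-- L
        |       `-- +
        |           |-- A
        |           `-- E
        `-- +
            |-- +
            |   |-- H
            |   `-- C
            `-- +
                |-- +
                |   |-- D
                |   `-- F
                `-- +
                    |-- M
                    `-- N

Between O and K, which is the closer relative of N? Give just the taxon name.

K

The MRCA of N and K subtends ((((V,(Q,I)),((R,S),(K,U))),((J,L),(A,E))),((H,C),((D,F),(M,N)))) (17 taxa).
The MRCA of N and O is the root, subtending the entire tree (22 taxa).
The first is nested inside the second, so N shares a more recent common ancestor with K.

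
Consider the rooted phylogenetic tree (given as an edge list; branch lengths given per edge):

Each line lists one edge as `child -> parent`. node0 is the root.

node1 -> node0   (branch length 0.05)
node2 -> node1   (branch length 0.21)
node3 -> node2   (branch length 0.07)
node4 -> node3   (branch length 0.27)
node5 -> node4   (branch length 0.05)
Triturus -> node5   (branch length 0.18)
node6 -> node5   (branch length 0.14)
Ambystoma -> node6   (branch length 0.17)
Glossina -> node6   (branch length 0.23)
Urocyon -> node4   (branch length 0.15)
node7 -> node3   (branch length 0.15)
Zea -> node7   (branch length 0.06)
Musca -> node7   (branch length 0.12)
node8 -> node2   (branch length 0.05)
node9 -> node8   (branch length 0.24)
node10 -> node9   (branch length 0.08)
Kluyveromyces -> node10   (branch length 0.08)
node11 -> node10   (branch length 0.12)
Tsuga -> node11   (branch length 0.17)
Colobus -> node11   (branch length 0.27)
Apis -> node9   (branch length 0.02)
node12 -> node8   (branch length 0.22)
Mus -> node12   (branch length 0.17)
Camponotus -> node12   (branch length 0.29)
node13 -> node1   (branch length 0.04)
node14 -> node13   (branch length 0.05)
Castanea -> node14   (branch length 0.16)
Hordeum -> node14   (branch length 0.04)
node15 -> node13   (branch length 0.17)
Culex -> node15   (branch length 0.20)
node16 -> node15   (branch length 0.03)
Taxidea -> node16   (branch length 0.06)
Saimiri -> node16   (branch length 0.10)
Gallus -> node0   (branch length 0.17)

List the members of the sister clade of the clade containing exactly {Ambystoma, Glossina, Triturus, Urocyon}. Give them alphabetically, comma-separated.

Musca, Zea

The clade containing exactly {Ambystoma, Glossina, Triturus, Urocyon} attaches to the tree at the node subtending (((Triturus,(Ambystoma,Glossina)),Urocyon),(Zea,Musca)).
The other lineage descending from that same node — the sister group — is (Zea,Musca); its 2 tips in alphabetical order are the answer.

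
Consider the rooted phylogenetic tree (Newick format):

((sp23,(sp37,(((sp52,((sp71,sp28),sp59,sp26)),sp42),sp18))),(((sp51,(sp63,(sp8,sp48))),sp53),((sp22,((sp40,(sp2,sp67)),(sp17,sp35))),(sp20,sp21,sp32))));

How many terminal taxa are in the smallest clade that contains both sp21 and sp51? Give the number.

The MRCA of sp21 and sp51 is the node subtending (((sp51,(sp63,(sp8,sp48))),sp53),((sp22,((sp40,(sp2,sp67)),(sp17,sp35))),(sp20,sp21,sp32))).
That clade contains 14 terminal taxa: sp17, sp2, sp20, sp21, sp22, sp32, sp35, sp40, sp48, sp51, sp53, sp63, sp67, sp8.

14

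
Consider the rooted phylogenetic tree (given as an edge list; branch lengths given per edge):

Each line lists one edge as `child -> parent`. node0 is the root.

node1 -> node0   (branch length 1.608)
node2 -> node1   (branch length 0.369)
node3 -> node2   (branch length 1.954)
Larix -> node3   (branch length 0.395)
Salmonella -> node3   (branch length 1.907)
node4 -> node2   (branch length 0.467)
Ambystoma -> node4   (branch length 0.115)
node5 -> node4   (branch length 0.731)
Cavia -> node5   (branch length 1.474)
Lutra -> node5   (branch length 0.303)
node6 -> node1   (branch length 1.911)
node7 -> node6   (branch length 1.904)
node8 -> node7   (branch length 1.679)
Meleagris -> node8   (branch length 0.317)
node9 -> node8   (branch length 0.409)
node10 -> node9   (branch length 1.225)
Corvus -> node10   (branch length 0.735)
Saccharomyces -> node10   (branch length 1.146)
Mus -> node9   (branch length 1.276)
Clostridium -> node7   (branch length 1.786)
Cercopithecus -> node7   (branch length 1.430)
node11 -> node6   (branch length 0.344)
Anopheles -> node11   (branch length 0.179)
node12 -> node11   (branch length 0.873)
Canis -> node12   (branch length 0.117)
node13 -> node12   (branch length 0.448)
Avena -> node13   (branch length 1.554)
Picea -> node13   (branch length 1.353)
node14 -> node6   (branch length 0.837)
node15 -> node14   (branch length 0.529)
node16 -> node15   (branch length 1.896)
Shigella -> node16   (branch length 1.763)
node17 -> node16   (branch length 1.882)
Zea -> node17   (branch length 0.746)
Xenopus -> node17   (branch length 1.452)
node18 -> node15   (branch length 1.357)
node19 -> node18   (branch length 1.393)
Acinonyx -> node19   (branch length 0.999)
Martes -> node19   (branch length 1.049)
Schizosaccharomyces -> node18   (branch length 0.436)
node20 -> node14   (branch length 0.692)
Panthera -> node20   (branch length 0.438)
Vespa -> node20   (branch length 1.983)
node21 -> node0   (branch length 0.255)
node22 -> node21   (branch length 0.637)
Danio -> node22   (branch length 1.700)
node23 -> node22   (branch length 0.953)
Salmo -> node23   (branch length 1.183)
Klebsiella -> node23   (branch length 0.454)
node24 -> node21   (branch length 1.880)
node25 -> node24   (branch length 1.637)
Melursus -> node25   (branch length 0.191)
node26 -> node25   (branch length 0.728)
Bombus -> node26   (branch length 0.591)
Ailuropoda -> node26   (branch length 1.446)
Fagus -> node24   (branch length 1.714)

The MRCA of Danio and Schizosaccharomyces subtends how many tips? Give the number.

The MRCA of Danio and Schizosaccharomyces is the root, so the clade is the entire tree.
That clade contains 30 terminal taxa: Acinonyx, Ailuropoda, Ambystoma, Anopheles, Avena, Bombus, Canis, Cavia, Cercopithecus, Clostridium, Corvus, Danio, Fagus, Klebsiella, Larix, Lutra, Martes, Meleagris, Melursus, Mus, Panthera, Picea, Saccharomyces, Salmo, Salmonella, Schizosaccharomyces, Shigella, Vespa, Xenopus, Zea.

30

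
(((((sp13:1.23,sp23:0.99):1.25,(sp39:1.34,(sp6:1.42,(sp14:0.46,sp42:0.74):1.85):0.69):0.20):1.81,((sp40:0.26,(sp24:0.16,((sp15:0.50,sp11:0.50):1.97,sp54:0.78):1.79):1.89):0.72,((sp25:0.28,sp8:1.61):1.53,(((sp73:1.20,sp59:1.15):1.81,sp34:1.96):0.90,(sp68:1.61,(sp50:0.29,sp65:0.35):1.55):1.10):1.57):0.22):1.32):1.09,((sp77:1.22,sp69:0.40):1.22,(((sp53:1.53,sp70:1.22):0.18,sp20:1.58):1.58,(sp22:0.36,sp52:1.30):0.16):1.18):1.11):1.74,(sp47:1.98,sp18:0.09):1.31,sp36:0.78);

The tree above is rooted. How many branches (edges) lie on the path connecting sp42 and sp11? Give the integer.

The MRCA of sp42 and sp11 is the node subtending (((sp13,sp23),(sp39,(sp6,(sp14,sp42)))),((sp40,(sp24,((sp15,sp11),sp54))),((sp25,sp8),(((sp73,sp59),sp34),(sp68,(sp50,sp65)))))).
From sp42 up to that node: 5 branches. From sp11 up to the same node: 6 branches. Total: 5 + 6 = 11.

11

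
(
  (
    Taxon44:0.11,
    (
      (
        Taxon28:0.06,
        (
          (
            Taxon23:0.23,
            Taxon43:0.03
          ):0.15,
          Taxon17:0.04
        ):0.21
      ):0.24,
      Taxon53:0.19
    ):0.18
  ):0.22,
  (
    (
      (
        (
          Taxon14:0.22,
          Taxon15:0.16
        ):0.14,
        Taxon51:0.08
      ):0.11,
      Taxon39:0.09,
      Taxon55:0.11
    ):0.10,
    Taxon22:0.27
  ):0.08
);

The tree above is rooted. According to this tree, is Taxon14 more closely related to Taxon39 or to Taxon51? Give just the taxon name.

Taxon51

The MRCA of Taxon14 and Taxon51 subtends ((Taxon14,Taxon15),Taxon51) (3 taxa).
The MRCA of Taxon14 and Taxon39 subtends (((Taxon14,Taxon15),Taxon51),Taxon39,Taxon55) (5 taxa).
The first is nested inside the second, so Taxon14 shares a more recent common ancestor with Taxon51.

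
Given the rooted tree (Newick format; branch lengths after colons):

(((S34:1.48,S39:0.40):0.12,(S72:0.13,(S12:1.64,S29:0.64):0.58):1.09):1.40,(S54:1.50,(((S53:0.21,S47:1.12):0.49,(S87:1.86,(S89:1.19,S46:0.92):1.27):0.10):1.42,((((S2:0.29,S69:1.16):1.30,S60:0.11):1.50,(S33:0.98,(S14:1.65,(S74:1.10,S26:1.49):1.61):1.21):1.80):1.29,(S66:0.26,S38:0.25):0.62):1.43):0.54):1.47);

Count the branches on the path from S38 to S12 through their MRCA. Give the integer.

9

The MRCA of S38 and S12 is the root of the tree.
From S38 up to that node: 5 branches. From S12 up to the same node: 4 branches. Total: 5 + 4 = 9.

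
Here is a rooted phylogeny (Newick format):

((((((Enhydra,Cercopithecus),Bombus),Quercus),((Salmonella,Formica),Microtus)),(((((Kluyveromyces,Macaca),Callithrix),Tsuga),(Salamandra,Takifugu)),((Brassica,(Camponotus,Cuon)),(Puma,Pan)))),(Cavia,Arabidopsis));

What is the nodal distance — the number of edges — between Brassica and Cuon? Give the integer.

The MRCA of Brassica and Cuon is the node subtending (Brassica,(Camponotus,Cuon)).
From Brassica up to that node: 1 branch. From Cuon up to the same node: 2 branches. Total: 1 + 2 = 3.

3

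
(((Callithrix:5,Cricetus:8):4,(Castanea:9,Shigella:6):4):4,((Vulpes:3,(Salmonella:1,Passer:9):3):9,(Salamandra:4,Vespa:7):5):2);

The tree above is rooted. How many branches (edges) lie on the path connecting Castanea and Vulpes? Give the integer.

6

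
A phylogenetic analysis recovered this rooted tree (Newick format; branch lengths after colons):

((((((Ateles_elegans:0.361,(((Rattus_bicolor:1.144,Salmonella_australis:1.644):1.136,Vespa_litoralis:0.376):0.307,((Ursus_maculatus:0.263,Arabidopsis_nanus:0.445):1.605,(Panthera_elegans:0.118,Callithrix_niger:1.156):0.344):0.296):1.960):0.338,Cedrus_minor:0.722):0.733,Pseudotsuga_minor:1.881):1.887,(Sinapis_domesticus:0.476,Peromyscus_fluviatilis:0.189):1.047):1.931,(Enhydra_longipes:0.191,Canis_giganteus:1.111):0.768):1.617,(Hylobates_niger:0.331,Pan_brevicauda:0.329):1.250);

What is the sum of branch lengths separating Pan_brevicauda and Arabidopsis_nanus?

12.391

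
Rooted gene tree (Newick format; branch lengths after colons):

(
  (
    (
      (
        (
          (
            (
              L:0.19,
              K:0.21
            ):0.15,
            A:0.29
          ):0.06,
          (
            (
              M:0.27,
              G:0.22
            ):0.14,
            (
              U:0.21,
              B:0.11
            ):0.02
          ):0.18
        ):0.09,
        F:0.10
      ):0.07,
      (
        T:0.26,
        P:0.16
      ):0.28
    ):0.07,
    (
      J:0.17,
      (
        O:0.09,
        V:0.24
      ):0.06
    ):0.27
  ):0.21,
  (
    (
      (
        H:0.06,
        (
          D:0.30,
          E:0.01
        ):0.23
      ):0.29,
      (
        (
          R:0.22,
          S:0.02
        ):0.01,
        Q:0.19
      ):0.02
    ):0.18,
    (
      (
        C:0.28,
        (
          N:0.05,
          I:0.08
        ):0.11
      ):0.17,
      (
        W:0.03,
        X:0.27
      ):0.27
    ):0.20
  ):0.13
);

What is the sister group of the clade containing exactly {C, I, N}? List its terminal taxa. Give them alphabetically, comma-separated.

W, X

The clade containing exactly {C, I, N} attaches to the tree at the node subtending ((C,(N,I)),(W,X)).
The other lineage descending from that same node — the sister group — is (W,X); its 2 tips in alphabetical order are the answer.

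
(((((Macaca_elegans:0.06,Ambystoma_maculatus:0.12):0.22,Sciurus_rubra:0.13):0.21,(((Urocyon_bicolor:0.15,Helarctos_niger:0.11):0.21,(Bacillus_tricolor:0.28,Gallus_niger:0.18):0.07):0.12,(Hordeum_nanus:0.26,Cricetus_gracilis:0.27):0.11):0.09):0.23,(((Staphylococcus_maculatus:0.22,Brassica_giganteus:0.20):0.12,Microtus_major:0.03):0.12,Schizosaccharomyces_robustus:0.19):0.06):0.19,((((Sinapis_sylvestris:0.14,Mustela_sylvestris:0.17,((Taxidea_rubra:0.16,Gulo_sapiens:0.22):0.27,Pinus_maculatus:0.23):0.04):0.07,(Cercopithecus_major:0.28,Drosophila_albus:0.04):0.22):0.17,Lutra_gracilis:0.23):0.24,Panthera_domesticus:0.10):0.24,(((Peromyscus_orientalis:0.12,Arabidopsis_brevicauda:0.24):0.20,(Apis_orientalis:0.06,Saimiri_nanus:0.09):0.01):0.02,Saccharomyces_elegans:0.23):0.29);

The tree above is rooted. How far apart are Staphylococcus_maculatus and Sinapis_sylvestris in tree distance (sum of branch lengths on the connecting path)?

1.57

The path runs Staphylococcus_maculatus → … → MRCA → … → Sinapis_sylvestris; the MRCA is the root of the tree.
Branch lengths along that path: 0.22 + 0.12 + 0.12 + 0.06 + 0.19 + 0.24 + 0.24 + 0.17 + 0.07 + 0.14 = 1.57.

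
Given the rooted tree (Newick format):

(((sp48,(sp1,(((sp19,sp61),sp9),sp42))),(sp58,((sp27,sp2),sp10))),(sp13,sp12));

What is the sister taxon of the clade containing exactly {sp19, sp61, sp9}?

sp42

The clade containing exactly {sp19, sp61, sp9} attaches to the tree at the node subtending (((sp19,sp61),sp9),sp42).
The other lineage descending from that same node — the sister group — is the single tip sp42.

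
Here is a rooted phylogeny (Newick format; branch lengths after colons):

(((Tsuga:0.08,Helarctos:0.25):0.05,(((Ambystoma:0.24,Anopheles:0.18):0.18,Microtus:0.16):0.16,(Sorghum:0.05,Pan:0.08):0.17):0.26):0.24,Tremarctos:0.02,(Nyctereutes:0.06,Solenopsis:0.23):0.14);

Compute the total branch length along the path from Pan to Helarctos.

0.81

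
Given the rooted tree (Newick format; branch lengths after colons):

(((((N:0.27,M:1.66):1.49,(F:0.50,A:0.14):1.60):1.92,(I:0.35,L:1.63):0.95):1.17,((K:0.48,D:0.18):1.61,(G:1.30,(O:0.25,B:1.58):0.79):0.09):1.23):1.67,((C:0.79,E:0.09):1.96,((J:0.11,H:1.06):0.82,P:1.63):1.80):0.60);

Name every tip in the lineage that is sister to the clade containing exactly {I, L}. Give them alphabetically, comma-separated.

A, F, M, N

The clade containing exactly {I, L} attaches to the tree at the node subtending (((N,M),(F,A)),(I,L)).
The other lineage descending from that same node — the sister group — is ((N,M),(F,A)); its 4 tips in alphabetical order are the answer.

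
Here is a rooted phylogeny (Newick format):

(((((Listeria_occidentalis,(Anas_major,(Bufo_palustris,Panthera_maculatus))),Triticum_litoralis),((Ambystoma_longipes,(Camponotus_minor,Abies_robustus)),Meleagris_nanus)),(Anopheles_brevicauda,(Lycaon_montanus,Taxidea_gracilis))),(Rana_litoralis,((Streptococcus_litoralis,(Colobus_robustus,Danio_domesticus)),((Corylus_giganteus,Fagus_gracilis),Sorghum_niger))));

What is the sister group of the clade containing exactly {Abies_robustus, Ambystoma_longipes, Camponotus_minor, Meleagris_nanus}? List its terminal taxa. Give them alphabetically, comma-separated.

Anas_major, Bufo_palustris, Listeria_occidentalis, Panthera_maculatus, Triticum_litoralis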